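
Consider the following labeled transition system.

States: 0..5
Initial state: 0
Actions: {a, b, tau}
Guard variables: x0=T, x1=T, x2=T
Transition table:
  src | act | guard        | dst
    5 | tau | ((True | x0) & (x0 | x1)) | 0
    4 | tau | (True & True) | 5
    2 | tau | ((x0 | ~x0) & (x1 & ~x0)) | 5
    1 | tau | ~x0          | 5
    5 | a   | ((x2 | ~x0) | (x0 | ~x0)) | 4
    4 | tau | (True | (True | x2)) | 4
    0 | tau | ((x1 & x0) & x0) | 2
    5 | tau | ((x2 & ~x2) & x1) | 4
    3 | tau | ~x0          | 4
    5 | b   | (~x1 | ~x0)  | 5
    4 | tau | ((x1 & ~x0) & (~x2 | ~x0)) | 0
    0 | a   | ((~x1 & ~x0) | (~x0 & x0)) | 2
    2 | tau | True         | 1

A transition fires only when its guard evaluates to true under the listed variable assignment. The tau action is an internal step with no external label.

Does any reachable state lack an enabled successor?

Reachable = {0,1,2}
  0: tau→2  [deg 1]
  1: ∅  [no exit]
  2: tau→1  [deg 1]
Path to 1: tau·tau

Answer: DEADLOCK at state 1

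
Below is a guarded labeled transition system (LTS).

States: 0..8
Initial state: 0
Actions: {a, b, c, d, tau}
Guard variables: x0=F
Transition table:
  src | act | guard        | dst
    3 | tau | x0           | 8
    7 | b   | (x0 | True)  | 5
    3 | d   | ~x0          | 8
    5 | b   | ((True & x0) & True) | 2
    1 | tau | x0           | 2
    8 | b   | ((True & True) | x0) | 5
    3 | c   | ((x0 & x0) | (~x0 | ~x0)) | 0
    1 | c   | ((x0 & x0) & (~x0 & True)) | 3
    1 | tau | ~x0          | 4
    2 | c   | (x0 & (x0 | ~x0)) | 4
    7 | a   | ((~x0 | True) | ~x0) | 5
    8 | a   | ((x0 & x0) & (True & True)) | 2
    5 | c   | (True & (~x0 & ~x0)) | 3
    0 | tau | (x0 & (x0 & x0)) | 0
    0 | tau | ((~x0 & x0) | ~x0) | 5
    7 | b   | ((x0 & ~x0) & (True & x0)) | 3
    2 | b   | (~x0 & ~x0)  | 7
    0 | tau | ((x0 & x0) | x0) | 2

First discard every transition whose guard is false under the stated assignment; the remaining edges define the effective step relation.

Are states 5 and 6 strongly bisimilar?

Bisimulation quotient by refinement:
  P[0] = {{0,1,2,3,4,5,6,7,8}}
  P[1] = {{0,1},{2,8},{3},{4,6},{5},{7}}
  P[2] = {{0},{1},{2},{3},{4,6},{5},{7},{8}}
8 equivalence class(es) (converged in 3)
class of 5: {5}; class of 6: {4,6}

Answer: NOT BISIMILAR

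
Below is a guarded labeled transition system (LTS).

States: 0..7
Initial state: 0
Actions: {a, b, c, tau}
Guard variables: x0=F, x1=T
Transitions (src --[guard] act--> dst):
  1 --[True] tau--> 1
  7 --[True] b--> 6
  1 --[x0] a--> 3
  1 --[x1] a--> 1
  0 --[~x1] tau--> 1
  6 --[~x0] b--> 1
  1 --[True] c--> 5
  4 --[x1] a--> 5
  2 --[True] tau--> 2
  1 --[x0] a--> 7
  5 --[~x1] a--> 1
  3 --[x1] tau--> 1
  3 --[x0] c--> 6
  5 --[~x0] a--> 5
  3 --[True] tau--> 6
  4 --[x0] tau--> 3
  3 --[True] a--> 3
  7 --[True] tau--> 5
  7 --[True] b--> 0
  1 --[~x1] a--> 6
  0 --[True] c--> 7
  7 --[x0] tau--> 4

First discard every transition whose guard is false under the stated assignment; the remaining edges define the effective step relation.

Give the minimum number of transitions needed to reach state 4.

Answer: UNREACHABLE

Working:
BFS to 4:
  Layer 0: {0}
  Layer 1: {7}
  Layer 2: {5,6}
  Layer 3: {1}
4 never appears.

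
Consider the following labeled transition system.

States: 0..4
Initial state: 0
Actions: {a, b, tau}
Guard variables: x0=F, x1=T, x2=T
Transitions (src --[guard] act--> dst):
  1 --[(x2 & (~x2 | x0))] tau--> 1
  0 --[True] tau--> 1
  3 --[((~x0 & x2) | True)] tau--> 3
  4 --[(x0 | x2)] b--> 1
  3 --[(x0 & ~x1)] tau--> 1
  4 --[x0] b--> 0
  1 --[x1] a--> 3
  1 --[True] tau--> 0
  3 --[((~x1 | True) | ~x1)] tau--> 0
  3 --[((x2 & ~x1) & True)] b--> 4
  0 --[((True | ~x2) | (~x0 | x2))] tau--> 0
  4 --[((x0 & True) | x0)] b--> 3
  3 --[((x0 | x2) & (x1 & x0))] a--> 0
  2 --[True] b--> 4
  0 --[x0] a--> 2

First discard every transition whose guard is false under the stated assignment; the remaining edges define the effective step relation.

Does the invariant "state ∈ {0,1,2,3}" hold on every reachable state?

Answer: INVARIANT HOLDS

Analysis:
Allowed set {0,1,2,3}
R = {0,1,3}
  0: safe
  1: safe
  3: safe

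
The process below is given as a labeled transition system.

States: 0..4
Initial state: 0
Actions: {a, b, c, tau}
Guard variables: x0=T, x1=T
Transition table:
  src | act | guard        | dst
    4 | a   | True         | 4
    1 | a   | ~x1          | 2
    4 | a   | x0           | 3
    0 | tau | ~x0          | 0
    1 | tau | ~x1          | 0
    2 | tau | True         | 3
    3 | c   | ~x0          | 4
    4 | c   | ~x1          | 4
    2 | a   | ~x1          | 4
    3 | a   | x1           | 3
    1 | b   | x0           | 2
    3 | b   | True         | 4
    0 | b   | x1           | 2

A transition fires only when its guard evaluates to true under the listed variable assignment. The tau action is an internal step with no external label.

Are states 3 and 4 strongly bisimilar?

Answer: NOT BISIMILAR

Analysis:
Refine partition for ~:
  π0 = {{0,1,2,3,4}}
  π1 = {{0,1},{2},{3},{4}}
4 equivalence class(es) (converged in 2)
3∈{3}, 4∈{4}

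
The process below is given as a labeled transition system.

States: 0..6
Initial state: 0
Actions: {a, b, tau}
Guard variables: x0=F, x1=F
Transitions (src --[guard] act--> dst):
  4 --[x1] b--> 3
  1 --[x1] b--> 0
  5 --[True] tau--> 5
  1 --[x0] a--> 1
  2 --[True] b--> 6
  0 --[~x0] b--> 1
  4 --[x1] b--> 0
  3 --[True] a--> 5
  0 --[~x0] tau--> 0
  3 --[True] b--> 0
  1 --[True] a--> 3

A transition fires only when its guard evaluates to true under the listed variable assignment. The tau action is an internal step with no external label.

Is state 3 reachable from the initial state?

Answer: REACHABLE

Analysis:
Guard filter leaves 7 enabled edge(s).
depth 0: {0}
depth 1: {1}  now seen {0,1}
depth 2: {3}  now seen {0,1,3}
depth 3: {5}  now seen {0,1,3,5}
Reachable = {0,1,3,5}
witness 3: b·a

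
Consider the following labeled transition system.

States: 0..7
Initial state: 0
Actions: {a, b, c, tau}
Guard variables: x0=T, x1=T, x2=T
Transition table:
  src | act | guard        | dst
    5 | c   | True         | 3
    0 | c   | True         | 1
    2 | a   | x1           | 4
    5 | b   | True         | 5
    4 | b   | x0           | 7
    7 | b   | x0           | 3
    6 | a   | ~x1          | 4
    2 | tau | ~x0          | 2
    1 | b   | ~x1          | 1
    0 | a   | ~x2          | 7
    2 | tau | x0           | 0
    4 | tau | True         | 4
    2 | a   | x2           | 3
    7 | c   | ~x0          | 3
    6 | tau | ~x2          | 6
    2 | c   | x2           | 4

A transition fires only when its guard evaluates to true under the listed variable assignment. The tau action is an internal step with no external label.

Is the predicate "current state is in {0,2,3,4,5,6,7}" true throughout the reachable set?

Inv-set: {0,2,3,4,5,6,7}
R = {0,1}
  0: safe
  1: VIOLATES
witness against invariant: c → 1

Answer: INVARIANT VIOLATED at state 1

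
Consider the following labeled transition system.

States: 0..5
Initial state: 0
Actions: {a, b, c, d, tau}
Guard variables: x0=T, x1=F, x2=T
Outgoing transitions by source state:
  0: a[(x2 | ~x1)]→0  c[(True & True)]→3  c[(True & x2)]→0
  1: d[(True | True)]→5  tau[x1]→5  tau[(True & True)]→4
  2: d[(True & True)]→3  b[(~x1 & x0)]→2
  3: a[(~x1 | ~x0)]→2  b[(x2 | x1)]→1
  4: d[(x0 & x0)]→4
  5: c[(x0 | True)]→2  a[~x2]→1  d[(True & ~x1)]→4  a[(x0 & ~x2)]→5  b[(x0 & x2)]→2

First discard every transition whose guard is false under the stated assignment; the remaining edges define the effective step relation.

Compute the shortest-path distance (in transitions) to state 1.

Breadth-first toward 1:
  Layer 0: {0}
  Layer 1: {3}
  Layer 2: {1,2}
first hit 1 at d=2 via c·b

Answer: 2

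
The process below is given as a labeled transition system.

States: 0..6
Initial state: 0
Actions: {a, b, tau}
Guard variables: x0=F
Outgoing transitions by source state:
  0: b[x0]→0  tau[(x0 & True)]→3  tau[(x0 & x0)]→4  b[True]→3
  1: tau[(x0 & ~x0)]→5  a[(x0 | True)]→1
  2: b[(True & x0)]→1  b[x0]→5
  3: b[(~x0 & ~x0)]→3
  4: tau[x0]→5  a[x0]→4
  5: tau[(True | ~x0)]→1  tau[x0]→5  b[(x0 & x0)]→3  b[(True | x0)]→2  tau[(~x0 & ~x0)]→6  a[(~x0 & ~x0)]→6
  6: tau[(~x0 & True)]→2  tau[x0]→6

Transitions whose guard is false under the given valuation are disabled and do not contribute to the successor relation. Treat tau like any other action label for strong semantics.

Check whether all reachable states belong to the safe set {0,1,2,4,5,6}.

Answer: INVARIANT VIOLATED at state 3

Trace:
Allowed set {0,1,2,4,5,6}
Reachable = {0,3}
  0: ✓
  3: ✗ unsafe
witness against invariant: b → 3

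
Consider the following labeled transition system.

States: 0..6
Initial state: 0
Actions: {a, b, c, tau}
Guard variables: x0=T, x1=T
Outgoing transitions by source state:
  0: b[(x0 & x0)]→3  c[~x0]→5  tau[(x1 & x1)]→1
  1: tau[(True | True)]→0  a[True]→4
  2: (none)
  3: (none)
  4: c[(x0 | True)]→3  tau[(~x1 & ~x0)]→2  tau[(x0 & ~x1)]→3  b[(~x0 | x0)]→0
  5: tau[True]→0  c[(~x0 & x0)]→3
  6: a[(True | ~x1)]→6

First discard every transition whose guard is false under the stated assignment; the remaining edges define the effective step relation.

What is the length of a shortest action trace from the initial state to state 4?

Layered search for 4:
  depth 0: {0}
  depth 1: {1,3}
  depth 2: {4}
4 enters at depth 2; path tau·a

Answer: 2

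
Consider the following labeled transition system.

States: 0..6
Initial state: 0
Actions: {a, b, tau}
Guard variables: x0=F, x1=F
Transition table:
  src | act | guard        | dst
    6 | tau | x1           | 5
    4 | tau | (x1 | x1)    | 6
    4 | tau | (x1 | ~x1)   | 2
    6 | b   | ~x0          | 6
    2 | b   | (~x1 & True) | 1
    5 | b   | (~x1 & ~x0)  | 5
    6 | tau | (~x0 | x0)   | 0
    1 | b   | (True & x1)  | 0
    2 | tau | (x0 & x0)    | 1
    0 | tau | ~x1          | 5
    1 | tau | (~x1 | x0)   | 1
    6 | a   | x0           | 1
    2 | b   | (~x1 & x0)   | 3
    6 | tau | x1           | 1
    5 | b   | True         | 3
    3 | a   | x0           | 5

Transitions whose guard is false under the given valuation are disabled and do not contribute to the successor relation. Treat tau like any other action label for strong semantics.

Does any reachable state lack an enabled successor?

Answer: DEADLOCK at state 3

Working:
Reach set: {0,3,5}
  0: tau→5  [1 exit(s)]
  3: ∅  [STUCK]
  5: b→3  b→5  [2 exit(s)]
witness 3: tau·b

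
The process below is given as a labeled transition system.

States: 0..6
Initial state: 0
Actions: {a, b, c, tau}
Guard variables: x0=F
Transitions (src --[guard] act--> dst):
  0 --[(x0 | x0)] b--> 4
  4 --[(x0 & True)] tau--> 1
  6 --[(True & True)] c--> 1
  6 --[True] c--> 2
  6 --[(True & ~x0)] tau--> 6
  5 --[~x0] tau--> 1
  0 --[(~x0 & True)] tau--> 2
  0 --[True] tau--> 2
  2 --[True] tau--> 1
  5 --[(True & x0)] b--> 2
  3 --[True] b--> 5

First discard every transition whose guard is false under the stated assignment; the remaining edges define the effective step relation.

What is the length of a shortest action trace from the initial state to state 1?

BFS to 1:
  L0 = {0}
  L1 = {2}
  L2 = {1}
first hit 1 at d=2 via tau·tau

Answer: 2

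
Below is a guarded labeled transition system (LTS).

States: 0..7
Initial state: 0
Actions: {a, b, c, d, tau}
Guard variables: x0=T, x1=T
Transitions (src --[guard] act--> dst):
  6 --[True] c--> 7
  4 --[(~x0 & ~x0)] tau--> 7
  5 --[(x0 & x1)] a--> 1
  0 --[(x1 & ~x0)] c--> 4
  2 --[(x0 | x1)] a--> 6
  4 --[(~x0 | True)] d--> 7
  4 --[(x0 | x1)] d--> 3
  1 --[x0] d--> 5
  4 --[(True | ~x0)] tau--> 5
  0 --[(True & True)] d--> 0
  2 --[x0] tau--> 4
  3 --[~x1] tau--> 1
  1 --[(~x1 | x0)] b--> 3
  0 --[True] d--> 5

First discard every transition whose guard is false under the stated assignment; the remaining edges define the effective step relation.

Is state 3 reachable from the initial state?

11 transition(s) survive guard evaluation.
depth 0: {0}
depth 1: {5}  cumulative {0,5}
depth 2: {1}  cumulative {0,1,5}
depth 3: {3}  cumulative {0,1,3,5}
R = {0,1,3,5}
witness 3: d·a·b

Answer: REACHABLE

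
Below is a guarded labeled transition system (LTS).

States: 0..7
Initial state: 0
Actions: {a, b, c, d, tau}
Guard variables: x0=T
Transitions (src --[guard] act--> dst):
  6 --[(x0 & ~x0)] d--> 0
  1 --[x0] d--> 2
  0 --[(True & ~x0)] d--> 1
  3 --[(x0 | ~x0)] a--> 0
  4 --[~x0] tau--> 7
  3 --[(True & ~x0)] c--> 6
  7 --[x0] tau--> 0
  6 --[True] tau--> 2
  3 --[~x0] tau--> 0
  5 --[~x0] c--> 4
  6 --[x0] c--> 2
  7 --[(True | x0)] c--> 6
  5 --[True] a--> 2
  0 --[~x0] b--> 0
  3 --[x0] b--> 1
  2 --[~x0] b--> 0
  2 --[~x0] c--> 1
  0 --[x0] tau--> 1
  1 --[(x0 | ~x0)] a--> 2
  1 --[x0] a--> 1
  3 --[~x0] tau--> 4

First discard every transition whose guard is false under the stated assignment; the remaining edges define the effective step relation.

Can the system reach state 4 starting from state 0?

11 transition(s) survive guard evaluation.
L0 = {0}
L1 = {1}  cumulative {0,1}
L2 = {2}  cumulative {0,1,2}
Reachable = {0,1,2}

Answer: UNREACHABLE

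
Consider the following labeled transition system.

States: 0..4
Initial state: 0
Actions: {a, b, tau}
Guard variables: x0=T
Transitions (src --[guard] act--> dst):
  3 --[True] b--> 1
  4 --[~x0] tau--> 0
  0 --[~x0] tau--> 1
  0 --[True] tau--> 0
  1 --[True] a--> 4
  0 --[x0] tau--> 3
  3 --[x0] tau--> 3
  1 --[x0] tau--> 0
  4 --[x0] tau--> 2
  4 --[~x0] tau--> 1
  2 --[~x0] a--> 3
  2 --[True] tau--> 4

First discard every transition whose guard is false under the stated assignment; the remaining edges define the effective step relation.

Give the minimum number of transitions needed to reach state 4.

Answer: 3

Working:
BFS to 4:
  depth 0: {0}
  depth 1: {3}
  depth 2: {1}
  depth 3: {4}
depth(4)=3, e.g. tau·b·a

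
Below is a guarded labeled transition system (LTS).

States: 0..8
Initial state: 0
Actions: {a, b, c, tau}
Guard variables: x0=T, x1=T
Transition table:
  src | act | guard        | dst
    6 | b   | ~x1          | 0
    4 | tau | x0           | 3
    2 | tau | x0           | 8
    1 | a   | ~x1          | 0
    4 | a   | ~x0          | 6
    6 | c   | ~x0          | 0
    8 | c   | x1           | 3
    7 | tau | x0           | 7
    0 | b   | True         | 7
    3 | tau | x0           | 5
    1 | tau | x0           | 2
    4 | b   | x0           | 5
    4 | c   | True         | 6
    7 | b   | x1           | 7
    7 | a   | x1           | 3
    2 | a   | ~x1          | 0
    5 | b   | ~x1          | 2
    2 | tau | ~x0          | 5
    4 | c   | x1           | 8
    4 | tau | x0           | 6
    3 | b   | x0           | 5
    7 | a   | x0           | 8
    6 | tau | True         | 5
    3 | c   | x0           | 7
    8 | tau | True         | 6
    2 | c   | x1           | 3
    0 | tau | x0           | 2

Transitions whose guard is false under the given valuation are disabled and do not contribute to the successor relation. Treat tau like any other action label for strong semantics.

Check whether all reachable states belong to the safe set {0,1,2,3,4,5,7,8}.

Answer: INVARIANT VIOLATED at state 6

Working:
Inv-set: {0,1,2,3,4,5,7,8}
Reach set: {0,2,3,5,6,7,8}
  0: ✓
  2: ✓
  3: ✓
  5: ✓
  6: VIOLATES
  7: ✓
  8: ✓
counterexample path to 6: b·a·tau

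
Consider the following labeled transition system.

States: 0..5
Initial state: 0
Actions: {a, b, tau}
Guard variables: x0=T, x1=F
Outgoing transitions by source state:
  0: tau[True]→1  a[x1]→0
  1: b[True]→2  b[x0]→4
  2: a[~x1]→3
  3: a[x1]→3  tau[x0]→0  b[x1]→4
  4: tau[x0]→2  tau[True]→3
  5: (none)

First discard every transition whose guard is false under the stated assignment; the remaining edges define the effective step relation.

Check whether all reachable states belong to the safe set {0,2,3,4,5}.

Allowed set {0,2,3,4,5}
Reachable = {0,1,2,3,4}
  0: safe
  1: VIOLATES
  2: safe
  3: safe
  4: safe
witness against invariant: tau → 1

Answer: INVARIANT VIOLATED at state 1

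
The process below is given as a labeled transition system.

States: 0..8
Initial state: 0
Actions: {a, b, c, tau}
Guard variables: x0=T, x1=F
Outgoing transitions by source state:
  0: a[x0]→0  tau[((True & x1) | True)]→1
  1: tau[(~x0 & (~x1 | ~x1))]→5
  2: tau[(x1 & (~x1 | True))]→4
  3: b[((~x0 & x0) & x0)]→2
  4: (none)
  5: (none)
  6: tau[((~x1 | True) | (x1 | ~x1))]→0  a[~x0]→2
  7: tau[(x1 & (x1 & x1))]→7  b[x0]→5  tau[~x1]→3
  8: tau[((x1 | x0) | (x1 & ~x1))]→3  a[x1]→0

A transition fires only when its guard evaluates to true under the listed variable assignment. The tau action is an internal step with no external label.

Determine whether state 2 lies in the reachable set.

Guard filter leaves 6 enabled edge(s).
L0 = {0}
L1 = {1}  now seen {0,1}
Reach set: {0,1}

Answer: UNREACHABLE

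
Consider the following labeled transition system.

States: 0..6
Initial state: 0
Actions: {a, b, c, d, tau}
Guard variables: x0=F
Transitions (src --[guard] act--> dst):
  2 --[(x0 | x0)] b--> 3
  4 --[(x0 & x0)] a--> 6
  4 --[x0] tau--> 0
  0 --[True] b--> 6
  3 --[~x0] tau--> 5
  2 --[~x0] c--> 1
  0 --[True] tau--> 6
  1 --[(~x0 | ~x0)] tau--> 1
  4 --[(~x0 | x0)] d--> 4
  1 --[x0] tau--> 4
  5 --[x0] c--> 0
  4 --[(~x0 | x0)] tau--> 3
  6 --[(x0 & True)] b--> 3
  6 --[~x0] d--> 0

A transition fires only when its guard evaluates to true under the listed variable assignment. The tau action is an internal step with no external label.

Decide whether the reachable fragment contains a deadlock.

Answer: DEADLOCK-FREE

Analysis:
R = {0,6}
  0: b→6  tau→6  [2 exit(s)]
  6: d→0  [1 exit(s)]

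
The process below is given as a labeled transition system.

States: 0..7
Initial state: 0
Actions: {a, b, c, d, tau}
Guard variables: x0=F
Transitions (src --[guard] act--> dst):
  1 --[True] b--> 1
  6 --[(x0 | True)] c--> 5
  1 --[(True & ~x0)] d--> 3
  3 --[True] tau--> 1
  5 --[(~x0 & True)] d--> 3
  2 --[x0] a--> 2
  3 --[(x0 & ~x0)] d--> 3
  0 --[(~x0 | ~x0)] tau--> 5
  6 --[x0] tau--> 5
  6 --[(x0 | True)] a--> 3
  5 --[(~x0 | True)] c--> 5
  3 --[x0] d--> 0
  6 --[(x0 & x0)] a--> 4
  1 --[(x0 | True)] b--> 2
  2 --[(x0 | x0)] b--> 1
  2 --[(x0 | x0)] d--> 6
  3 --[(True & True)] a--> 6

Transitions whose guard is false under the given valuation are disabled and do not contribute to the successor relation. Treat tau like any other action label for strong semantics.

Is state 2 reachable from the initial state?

Answer: REACHABLE

Trace:
After dropping false guards: 10 live edges.
L0 = {0}
L1 = {5}  now seen {0,5}
L2 = {3}  now seen {0,3,5}
L3 = {1,6}  now seen {0,1,3,5,6}
L4 = {2}  now seen {0,1,2,3,5,6}
Reachable = {0,1,2,3,5,6}
witness 2: tau·d·tau·b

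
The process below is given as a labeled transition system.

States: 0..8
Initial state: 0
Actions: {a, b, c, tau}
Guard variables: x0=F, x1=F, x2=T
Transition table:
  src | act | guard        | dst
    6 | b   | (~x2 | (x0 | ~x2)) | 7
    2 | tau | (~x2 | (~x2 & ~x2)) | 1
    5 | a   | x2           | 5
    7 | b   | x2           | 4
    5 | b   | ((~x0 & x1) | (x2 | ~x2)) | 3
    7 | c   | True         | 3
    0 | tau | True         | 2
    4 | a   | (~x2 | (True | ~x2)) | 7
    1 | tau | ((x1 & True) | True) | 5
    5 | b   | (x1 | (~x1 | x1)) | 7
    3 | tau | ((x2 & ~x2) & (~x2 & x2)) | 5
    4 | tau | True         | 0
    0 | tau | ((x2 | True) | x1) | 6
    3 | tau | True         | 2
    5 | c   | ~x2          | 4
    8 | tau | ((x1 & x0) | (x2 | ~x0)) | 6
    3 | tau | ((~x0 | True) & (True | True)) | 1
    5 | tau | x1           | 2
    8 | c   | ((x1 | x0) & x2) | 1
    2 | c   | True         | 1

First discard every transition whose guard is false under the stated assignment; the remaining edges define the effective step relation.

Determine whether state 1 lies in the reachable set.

Answer: REACHABLE

Trace:
Guard filter leaves 14 enabled edge(s).
Layer 0: {0}
Layer 1: {2,6}  now seen {0,2,6}
Layer 2: {1}  now seen {0,1,2,6}
Layer 3: {5}  now seen {0,1,2,5,6}
Layer 4: {3,7}  now seen {0,1,2,3,5,6,7}
Layer 5: {4}  now seen {0,1,2,3,4,5,6,7}
Reach set: {0,1,2,3,4,5,6,7}
Path to 1: tau·c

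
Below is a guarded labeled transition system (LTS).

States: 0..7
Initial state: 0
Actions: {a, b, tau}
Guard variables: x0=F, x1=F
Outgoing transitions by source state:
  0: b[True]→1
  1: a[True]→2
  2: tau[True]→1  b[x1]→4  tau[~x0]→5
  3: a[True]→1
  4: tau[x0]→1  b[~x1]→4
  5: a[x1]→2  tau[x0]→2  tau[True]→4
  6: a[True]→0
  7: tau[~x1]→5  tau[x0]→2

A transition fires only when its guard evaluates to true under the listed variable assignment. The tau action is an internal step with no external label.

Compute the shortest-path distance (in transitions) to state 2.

Answer: 2

Analysis:
Layered search for 2:
  depth 0: {0}
  depth 1: {1}
  depth 2: {2}
first hit 2 at d=2 via b·a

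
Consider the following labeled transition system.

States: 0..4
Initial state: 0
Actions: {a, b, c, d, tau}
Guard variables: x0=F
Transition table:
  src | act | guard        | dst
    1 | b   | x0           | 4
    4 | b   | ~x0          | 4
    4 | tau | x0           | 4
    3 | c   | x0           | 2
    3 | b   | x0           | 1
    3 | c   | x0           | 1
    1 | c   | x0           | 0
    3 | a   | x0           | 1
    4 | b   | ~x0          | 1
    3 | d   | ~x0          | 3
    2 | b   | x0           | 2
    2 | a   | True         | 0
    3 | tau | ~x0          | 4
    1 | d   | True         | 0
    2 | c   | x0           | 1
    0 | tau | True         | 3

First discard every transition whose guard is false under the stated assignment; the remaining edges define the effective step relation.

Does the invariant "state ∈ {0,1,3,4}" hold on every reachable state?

Answer: INVARIANT HOLDS

Working:
Safe = {0,1,3,4}
Reachable = {0,1,3,4}
  0: safe
  1: safe
  3: safe
  4: safe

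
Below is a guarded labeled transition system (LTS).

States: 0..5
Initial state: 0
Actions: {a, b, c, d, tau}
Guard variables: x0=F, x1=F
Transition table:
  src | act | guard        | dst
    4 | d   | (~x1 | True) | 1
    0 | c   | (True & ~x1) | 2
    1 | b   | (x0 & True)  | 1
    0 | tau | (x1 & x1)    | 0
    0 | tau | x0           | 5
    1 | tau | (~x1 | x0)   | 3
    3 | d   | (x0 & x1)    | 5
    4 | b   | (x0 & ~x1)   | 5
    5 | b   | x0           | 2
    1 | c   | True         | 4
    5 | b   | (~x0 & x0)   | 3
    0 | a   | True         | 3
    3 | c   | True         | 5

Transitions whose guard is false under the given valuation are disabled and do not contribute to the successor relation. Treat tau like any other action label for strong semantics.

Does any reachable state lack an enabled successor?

R = {0,2,3,5}
  0: a→3  c→2  [2 exit(s)]
  2: ∅  [no exit]
  3: c→5  [1 exit(s)]
  5: ∅  [no exit]
Path to 2: c

Answer: DEADLOCK at state 2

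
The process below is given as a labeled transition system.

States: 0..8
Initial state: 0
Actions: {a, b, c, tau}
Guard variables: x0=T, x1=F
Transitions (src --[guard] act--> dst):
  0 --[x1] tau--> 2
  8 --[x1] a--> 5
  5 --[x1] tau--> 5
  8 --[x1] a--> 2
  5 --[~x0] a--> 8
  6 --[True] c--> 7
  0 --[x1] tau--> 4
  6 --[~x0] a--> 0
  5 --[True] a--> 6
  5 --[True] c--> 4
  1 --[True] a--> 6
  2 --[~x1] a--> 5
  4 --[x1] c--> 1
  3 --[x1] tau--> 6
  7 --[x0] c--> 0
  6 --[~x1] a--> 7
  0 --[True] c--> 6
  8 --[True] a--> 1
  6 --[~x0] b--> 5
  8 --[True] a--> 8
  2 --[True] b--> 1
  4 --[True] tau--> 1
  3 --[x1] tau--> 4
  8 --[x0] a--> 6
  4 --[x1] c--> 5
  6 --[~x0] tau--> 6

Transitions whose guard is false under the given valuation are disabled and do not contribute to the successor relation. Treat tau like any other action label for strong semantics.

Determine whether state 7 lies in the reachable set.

Guard filter leaves 13 enabled edge(s).
L0 = {0}
L1 = {6}  cumulative {0,6}
L2 = {7}  cumulative {0,6,7}
Reachable = {0,6,7}
witness 7: c·c

Answer: REACHABLE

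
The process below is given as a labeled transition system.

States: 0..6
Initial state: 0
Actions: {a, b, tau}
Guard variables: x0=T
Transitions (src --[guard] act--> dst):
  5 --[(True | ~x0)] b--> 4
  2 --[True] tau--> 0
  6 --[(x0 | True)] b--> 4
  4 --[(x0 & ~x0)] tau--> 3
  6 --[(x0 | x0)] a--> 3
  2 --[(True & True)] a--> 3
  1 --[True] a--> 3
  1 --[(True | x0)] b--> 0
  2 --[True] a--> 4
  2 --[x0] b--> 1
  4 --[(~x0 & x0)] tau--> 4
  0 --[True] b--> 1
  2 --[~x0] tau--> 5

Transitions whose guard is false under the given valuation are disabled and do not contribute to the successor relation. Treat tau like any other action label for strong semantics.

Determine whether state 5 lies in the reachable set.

Answer: UNREACHABLE

Analysis:
After dropping false guards: 10 live edges.
Layer 0: {0}
Layer 1: {1}  total {0,1}
Layer 2: {3}  total {0,1,3}
Reach set: {0,1,3}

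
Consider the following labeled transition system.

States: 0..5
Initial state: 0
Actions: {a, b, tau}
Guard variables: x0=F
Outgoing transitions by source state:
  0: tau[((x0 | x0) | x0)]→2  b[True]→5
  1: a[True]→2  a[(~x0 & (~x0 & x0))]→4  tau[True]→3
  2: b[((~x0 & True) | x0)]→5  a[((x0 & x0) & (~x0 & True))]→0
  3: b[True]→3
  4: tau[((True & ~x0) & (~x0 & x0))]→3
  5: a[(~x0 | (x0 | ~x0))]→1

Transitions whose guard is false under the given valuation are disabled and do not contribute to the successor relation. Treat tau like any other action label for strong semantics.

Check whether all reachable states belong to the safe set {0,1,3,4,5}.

Answer: INVARIANT VIOLATED at state 2

Analysis:
Inv-set: {0,1,3,4,5}
R = {0,1,2,3,5}
  0: ✓
  1: ✓
  2: ✗ unsafe
  3: ✓
  5: ✓
witness against invariant: b·a·a → 2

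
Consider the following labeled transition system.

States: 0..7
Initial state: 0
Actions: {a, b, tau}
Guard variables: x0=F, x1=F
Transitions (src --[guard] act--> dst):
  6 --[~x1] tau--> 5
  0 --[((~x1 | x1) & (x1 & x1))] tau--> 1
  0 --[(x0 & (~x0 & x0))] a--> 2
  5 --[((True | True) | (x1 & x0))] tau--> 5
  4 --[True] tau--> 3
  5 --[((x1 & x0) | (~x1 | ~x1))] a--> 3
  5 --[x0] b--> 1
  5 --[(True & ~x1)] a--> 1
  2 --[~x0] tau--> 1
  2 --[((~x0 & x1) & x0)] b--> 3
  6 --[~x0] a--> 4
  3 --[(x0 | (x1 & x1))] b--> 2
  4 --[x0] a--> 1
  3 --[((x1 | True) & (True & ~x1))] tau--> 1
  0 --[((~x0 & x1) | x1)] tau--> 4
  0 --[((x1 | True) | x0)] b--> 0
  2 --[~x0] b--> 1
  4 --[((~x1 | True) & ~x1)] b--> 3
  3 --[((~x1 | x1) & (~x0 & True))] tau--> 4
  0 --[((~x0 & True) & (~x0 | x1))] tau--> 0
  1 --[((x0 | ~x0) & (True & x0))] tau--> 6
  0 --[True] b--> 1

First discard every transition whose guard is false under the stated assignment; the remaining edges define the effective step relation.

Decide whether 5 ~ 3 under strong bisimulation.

Compute ~ classes (split until stable):
  round 0: {{0,1,2,3,4,5,6,7}}
  round 1: {{0,2,4},{1,7},{3},{5,6}}
  round 2: {{0},{1,7},{2},{3},{4},{5},{6}}
stable after 3 split(s): 7 block(s)
[5]={5}  [3]={3}

Answer: NOT BISIMILAR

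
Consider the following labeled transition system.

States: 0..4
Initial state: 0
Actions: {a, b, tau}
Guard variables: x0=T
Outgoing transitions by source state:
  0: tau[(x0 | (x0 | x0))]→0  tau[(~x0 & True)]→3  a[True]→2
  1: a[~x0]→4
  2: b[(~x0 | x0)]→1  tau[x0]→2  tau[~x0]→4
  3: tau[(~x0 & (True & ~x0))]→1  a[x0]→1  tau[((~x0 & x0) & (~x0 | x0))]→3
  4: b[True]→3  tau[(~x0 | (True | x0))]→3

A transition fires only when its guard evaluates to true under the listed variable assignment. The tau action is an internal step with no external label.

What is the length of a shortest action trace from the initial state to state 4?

Answer: UNREACHABLE

Analysis:
Layered search for 4:
  L0 = {0}
  L1 = {2}
  L2 = {1}
4 never appears.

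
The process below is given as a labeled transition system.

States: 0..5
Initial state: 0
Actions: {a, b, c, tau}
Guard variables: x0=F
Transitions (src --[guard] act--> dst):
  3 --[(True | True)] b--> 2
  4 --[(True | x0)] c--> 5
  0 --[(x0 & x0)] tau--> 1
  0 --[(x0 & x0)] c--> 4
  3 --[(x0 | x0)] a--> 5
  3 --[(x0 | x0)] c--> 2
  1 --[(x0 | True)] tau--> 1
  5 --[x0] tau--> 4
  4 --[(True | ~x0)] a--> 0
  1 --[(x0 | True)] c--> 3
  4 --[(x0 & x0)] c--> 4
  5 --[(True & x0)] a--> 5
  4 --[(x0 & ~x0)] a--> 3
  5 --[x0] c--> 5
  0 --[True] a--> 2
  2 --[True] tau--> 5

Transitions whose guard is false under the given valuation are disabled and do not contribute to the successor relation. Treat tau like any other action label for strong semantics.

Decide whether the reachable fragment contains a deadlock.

Answer: DEADLOCK at state 5

Trace:
Reachable = {0,2,5}
  0: a→2  [deg 1]
  2: tau→5  [deg 1]
  5: ∅  [STUCK]
witness 5: a·tau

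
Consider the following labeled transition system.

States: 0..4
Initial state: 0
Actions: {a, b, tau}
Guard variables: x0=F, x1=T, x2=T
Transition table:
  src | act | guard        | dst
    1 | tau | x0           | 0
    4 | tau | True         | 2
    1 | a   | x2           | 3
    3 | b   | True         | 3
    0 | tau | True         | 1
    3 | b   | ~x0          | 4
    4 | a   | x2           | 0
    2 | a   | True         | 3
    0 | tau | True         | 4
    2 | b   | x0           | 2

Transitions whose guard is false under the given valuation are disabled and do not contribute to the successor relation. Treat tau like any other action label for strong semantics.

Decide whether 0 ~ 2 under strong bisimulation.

Bisimulation quotient by refinement:
  P[0] = {{0,1,2,3,4}}
  P[1] = {{0},{1,2},{3},{4}}
stable after 2 split(s): 4 block(s)
class of 0: {0}; class of 2: {1,2}

Answer: NOT BISIMILAR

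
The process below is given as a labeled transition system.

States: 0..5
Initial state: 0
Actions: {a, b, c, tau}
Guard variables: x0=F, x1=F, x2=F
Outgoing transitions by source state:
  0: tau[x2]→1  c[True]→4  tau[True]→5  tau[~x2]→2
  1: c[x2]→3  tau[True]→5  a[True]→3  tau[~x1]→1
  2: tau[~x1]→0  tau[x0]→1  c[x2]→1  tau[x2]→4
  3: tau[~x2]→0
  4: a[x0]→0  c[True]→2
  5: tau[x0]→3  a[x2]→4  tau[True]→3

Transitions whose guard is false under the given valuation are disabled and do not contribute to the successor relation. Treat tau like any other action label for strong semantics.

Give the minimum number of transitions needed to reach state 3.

Answer: 2

Working:
Breadth-first toward 3:
  Layer 0: {0}
  Layer 1: {2,4,5}
  Layer 2: {3}
3 enters at depth 2; path tau·tau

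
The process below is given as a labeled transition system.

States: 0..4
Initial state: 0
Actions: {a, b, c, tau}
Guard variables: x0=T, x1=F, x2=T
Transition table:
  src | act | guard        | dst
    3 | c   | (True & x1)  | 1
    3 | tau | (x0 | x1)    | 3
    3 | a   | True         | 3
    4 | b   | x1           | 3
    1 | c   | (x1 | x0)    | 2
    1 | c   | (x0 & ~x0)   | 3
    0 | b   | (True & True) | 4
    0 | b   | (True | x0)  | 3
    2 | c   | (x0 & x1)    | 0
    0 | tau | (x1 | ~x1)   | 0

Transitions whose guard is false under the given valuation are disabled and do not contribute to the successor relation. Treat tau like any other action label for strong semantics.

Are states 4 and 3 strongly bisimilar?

Answer: NOT BISIMILAR

Analysis:
Refine partition for ~:
  π0 = {{0,1,2,3,4}}
  π1 = {{0},{1},{2,4},{3}}
stable after 2 split(s): 4 block(s)
class of 4: {2,4}; class of 3: {3}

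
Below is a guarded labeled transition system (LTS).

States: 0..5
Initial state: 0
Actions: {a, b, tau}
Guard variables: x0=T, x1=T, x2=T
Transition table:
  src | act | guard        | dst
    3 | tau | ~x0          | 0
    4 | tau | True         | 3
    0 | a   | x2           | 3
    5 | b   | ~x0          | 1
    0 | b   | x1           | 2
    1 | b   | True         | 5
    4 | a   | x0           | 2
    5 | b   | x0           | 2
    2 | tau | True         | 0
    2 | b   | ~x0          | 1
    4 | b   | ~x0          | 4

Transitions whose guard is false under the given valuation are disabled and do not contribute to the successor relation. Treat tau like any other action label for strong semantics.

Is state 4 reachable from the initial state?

Answer: UNREACHABLE

Trace:
After dropping false guards: 7 live edges.
L0 = {0}
L1 = {2,3}  cumulative {0,2,3}
R = {0,2,3}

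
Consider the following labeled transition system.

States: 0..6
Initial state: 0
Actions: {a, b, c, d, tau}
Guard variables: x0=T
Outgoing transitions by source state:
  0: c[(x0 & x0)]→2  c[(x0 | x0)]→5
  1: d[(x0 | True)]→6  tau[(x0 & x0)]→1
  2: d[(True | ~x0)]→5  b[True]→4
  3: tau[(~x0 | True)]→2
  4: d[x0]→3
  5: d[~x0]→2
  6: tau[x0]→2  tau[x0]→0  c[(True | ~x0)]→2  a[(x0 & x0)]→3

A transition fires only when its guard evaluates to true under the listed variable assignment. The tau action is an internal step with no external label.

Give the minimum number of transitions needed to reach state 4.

Answer: 2

Trace:
BFS to 4:
  depth 0: {0}
  depth 1: {2,5}
  depth 2: {4}
4 enters at depth 2; path c·b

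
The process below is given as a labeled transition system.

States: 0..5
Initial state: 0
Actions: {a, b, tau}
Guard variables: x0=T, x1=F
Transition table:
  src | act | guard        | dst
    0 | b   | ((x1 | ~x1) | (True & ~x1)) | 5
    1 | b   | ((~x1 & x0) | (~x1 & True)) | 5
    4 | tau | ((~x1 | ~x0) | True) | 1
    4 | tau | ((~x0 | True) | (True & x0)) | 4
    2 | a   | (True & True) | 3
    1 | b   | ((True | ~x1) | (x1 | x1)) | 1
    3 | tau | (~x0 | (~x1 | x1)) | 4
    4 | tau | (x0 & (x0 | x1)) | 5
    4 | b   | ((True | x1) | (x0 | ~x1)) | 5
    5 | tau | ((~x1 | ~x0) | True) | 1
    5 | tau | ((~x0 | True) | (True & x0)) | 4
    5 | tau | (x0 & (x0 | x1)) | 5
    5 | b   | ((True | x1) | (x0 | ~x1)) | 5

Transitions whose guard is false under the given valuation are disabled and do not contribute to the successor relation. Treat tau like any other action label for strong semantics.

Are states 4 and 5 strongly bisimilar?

Answer: BISIMILAR

Trace:
Bisimulation quotient by refinement:
  round 0: {{0,1,2,3,4,5}}
  round 1: {{0,1},{2},{3},{4,5}}
  round 2: {{0},{1},{2},{3},{4,5}}
Fixed point at round 3; 5 class(es).
class of 4: {4,5}; class of 5: {4,5}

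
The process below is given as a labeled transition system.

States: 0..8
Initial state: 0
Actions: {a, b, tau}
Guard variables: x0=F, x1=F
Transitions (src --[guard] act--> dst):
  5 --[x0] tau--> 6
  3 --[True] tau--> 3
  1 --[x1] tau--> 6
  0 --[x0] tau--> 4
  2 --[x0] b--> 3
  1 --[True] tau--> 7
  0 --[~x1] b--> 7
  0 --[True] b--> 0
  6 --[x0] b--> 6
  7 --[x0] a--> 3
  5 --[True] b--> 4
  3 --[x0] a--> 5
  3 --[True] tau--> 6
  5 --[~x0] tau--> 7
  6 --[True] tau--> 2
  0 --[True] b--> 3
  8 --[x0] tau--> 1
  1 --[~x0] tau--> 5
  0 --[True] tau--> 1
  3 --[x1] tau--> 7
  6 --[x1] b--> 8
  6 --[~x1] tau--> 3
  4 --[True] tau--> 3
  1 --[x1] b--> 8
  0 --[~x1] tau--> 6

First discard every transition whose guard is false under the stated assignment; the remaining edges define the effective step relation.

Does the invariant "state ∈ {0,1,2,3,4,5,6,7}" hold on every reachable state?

Allowed set {0,1,2,3,4,5,6,7}
Reach set: {0,1,2,3,4,5,6,7}
  0: safe
  1: safe
  2: safe
  3: safe
  4: safe
  5: safe
  6: safe
  7: safe

Answer: INVARIANT HOLDS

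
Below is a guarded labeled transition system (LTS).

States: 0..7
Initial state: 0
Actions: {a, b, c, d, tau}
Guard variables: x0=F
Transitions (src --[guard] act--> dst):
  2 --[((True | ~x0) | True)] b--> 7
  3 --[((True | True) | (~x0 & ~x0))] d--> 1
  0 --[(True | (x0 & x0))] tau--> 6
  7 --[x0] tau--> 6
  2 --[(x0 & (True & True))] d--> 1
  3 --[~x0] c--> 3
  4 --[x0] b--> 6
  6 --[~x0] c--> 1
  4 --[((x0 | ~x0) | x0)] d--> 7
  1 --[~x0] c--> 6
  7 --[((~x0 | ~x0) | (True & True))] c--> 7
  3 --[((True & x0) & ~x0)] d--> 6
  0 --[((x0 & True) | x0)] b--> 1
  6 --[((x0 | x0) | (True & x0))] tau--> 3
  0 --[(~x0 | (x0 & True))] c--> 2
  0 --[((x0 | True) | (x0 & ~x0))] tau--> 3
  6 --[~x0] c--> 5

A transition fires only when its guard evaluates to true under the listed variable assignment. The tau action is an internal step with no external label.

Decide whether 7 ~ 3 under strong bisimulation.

Bisimulation quotient by refinement:
  P[0] = {{0,1,2,3,4,5,6,7}}
  P[1] = {{0},{1,6,7},{2},{3},{4},{5}}
  P[2] = {{0},{1,7},{2},{3},{4},{5},{6}}
  P[3] = {{0},{1},{2},{3},{4},{5},{6},{7}}
Fixed point at round 4; 8 class(es).
7∈{7}, 3∈{3}

Answer: NOT BISIMILAR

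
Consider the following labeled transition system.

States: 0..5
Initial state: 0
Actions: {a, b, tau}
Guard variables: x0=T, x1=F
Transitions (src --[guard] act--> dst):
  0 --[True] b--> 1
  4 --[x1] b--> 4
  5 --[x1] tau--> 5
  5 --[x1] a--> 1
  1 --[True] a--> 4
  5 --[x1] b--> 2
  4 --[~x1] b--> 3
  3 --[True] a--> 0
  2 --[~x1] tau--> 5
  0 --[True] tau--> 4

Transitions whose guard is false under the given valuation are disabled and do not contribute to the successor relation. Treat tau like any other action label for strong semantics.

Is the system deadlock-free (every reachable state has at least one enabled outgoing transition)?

Answer: DEADLOCK-FREE

Trace:
R = {0,1,3,4}
  0: b→1  tau→4  [2 exit(s)]
  1: a→4  [1 exit(s)]
  3: a→0  [1 exit(s)]
  4: b→3  [1 exit(s)]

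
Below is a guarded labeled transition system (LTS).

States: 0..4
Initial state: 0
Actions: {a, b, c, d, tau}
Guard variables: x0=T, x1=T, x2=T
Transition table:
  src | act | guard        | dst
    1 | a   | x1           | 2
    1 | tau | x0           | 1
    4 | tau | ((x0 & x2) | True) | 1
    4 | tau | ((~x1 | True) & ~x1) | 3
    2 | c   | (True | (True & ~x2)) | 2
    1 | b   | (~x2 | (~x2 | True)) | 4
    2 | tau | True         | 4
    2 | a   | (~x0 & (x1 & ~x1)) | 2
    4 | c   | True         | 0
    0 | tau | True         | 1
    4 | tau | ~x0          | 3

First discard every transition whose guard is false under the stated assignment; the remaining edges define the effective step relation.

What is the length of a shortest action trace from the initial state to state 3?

Layered search for 3:
  L0 = {0}
  L1 = {1}
  L2 = {2,4}
3 never appears.

Answer: UNREACHABLE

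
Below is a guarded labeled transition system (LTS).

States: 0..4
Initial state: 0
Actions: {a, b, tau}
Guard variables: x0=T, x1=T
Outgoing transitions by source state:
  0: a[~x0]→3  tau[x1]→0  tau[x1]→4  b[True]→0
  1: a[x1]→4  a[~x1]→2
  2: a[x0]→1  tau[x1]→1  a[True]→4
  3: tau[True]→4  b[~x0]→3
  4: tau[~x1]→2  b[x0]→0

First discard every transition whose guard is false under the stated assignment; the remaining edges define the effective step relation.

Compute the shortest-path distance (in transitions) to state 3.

Answer: UNREACHABLE

Trace:
Layered search for 3:
  depth 0: {0}
  depth 1: {4}
3 never appears.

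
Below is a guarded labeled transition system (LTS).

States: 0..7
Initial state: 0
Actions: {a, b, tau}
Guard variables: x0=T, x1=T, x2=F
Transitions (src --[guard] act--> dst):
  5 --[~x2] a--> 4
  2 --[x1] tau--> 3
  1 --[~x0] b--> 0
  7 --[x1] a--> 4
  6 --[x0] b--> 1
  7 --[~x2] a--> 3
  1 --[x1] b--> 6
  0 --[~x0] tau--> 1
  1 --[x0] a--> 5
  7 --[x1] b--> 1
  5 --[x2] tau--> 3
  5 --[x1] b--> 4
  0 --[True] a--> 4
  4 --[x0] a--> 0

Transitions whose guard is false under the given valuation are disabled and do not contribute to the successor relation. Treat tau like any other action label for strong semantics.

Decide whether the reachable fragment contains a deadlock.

Answer: DEADLOCK-FREE

Analysis:
Reachable = {0,4}
  0: a→4  [1 out]
  4: a→0  [1 out]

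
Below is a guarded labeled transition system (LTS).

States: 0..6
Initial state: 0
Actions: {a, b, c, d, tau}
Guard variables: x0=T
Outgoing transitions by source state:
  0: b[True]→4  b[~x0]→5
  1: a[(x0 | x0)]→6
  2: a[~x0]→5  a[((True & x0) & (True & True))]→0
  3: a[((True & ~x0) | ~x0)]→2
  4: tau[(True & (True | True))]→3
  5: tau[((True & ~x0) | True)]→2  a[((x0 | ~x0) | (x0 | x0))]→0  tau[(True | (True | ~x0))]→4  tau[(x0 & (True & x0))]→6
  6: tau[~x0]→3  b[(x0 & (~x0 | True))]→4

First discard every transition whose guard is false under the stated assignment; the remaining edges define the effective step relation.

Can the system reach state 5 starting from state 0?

Answer: UNREACHABLE

Analysis:
Guard filter leaves 9 enabled edge(s).
Layer 0: {0}
Layer 1: {4}  now seen {0,4}
Layer 2: {3}  now seen {0,3,4}
Reach set: {0,3,4}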